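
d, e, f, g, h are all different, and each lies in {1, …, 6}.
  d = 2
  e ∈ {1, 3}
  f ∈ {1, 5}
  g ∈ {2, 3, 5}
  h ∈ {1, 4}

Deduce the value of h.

d must be 2 (only option left). Eliminate 2 elsewhere: g.
The 4 still-open variables draw from only 4 values {1, 3, 4, 5}, so each is used; only h can be 4, hence h = 4.

4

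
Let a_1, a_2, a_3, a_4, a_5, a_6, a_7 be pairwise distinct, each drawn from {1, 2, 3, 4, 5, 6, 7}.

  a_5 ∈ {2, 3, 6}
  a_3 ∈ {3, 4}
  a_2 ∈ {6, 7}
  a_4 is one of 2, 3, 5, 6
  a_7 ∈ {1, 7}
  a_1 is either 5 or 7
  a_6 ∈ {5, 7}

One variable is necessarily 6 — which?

a_2

The 7 variables together cover exactly {1, 2, 3, 4, 5, 6, 7} — 7 values for 7 variables — and 1 appears only in a_7's list, so a_7 = 1.
The 6 still-open variables draw from only 6 values {2, 3, 4, 5, 6, 7}, so each is used; only a_3 can be 4, hence a_3 = 4.
a_1 and a_6 between them cover only {5, 7} — a naked pair. Remove those values from a_2, a_4.
So 6 goes to a_2.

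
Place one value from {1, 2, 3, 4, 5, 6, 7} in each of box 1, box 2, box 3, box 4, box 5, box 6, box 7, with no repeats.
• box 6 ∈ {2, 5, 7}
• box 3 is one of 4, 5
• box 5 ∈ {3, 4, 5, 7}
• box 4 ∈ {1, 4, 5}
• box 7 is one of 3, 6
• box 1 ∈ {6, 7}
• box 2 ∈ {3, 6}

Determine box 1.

The 7 variables draw from only 7 values {1, 2, 3, 4, 5, 6, 7}, so each is used; only box 4 can be 1, hence box 4 = 1.
The 6 still-open variables together cover exactly {2, 3, 4, 5, 6, 7} — 6 values for 6 variables — and 2 appears only in box 6's list, so box 6 = 2.
The 2 variables box 2 and box 7 are confined to {3, 6}, which locks those values in; drop them from box 1, box 5.
So box 1 = 7.

7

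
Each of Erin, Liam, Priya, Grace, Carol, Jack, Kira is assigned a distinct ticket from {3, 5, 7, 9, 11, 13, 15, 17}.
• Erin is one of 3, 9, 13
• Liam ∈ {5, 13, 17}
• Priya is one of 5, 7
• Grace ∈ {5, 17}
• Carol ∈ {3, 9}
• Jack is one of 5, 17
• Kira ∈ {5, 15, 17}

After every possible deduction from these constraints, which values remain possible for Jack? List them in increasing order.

5, 17

The 7 variables together cover exactly {3, 5, 7, 9, 13, 15, 17} — 7 values for 7 variables — and 7 appears only in Priya's list, so Priya = 7.
The 6 still-open variables draw from only 6 values {3, 5, 9, 13, 15, 17}, so each is used; only Kira can be 15, hence Kira = 15.
Grace and Jack share exactly the 2 values {5, 17}; by pigeonhole those values go to them, so strike 5, 17 from Liam.
Liam has just one choice, so Liam = 13. So Erin can't be 13.
No further eliminations apply; Jack can still be any of 5, 17.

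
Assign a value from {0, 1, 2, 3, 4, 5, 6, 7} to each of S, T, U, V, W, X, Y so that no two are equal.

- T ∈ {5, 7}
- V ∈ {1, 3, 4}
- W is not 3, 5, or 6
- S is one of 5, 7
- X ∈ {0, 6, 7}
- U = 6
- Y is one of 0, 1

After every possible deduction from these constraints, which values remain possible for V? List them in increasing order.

U has just one choice, so U = 6. Eliminate 6 elsewhere: X.
S and T between them cover only {5, 7} — a naked pair. Remove those values from W, X.
That leaves X = 0. Strike 0 from W, Y.
Y's domain is down to {1}, so Y = 1. Strike 1 from V, W.
No further eliminations apply; V can still be any of 3, 4.

3, 4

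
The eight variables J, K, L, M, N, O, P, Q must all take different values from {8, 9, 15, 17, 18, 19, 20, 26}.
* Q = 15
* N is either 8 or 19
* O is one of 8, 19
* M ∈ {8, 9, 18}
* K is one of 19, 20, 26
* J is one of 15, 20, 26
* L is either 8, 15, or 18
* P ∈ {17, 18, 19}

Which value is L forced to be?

Q must be 15 (only option left). Strike 15 from J, L.
Among the 7 still-open variables, 9 fits only M (and all 7 values in {8, 9, 17, 18, 19, 20, 26} must be used), so M = 9.
The 6 still-open variables draw from only 6 values {8, 17, 18, 19, 20, 26}, so each is used; only P can be 17, hence P = 17.
The 5 still-open variables together cover exactly {8, 18, 19, 20, 26} — 5 values for 5 variables — and 18 appears only in L's list, so L = 18.

18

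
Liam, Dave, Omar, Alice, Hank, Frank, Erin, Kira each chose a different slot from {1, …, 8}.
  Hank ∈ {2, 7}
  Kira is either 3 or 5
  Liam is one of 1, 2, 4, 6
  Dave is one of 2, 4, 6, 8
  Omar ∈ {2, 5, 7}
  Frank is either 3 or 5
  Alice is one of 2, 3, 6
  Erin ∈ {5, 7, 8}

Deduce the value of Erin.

8

The 8 variables draw from only 8 values {1, 2, 3, 4, 5, 6, 7, 8}, so each is used; only Liam can be 1, hence Liam = 1.
The 7 still-open variables together cover exactly {2, 3, 4, 5, 6, 7, 8} — 7 values for 7 variables — and 4 appears only in Dave's list, so Dave = 4.
The 6 still-open variables draw from only 6 values {2, 3, 5, 6, 7, 8}, so each is used; only Alice can be 6, hence Alice = 6.
Among the 5 still-open variables, 8 fits only Erin (and all 5 values in {2, 3, 5, 7, 8} must be used), so Erin = 8.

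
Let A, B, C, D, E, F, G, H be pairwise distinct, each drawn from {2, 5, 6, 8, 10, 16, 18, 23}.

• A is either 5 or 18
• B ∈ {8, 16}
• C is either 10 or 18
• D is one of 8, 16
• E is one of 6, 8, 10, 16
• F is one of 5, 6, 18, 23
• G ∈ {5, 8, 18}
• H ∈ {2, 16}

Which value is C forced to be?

10

The 8 variables draw from only 8 values {2, 5, 6, 8, 10, 16, 18, 23}, so each is used; only H can be 2, hence H = 2.
The 7 still-open variables draw from only 7 values {5, 6, 8, 10, 16, 18, 23}, so each is used; only F can be 23, hence F = 23.
The 6 still-open variables together cover exactly {5, 6, 8, 10, 16, 18} — 6 values for 6 variables — and 6 appears only in E's list, so E = 6.
The 5 still-open variables draw from only 5 values {5, 8, 10, 16, 18}, so each is used; only C can be 10, hence C = 10.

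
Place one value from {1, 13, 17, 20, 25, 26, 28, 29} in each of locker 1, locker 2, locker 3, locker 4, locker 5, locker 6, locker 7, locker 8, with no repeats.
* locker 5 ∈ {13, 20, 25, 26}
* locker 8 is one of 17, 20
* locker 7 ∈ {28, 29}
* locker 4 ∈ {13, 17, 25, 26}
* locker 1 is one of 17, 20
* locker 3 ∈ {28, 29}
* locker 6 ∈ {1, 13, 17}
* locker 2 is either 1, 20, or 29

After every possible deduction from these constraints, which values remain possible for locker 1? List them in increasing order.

locker 1 and locker 8 share exactly the 2 values {17, 20}; by pigeonhole those values go to them, so strike 17, 20 from locker 2, locker 4, locker 5, locker 6.
locker 3 and locker 7 share exactly the 2 values {28, 29}; by pigeonhole those values go to them, so strike 28, 29 from locker 2.
locker 2 has just one choice, so locker 2 = 1. So locker 6 can't be 1.
locker 6 has just one choice, so locker 6 = 13. Strike 13 from locker 4, locker 5.
No further eliminations apply; locker 1 can still be any of 17, 20.

17, 20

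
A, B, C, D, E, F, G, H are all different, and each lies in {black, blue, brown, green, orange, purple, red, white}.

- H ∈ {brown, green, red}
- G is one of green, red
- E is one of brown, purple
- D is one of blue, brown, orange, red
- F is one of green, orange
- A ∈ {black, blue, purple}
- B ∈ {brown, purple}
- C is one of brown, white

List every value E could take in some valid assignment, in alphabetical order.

The 8 variables together cover exactly {black, blue, brown, green, orange, purple, red, white} — 8 values for 8 variables — and black appears only in A's list, so A = black.
The 7 still-open variables draw from only 7 values {blue, brown, green, orange, purple, red, white}, so each is used; only D can be blue, hence D = blue.
The 6 still-open variables together cover exactly {brown, green, orange, purple, red, white} — 6 values for 6 variables — and orange appears only in F's list, so F = orange.
The 5 still-open variables together cover exactly {brown, green, purple, red, white} — 5 values for 5 variables — and white appears only in C's list, so C = white.
The 2 variables B and E are confined to {brown, purple}, which locks those values in; drop them from H.
No further eliminations apply; E can still be any of brown, purple.

brown, purple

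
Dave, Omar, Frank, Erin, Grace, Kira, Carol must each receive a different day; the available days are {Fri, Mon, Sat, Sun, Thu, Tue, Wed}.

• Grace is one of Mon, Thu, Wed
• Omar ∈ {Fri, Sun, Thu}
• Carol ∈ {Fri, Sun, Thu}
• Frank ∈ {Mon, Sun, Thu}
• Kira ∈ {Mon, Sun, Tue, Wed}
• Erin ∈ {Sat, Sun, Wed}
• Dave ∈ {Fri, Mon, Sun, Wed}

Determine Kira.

Tue

Among the 7 variables, Sat fits only Erin (and all 7 values in {Fri, Mon, Sat, Sun, Thu, Tue, Wed} must be used), so Erin = Sat.
Among the 6 still-open variables, Tue fits only Kira (and all 6 values in {Fri, Mon, Sun, Thu, Tue, Wed} must be used), so Kira = Tue.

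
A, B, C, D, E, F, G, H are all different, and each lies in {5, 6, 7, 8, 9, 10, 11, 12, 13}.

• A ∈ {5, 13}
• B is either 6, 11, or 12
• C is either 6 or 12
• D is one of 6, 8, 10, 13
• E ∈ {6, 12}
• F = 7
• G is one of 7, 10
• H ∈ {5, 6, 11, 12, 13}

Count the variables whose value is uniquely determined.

4

F has just one choice, so F = 7. Strike 7 from G.
G has just one choice, so G = 10. So D can't be 10.
The 6 still-open variables together cover exactly {5, 6, 8, 11, 12, 13} — 6 values for 6 variables — and 8 appears only in D's list, so D = 8.
C and E between them cover only {6, 12} — a naked pair. Remove those values from B, H.
That leaves B = 11. Eliminate 11 elsewhere: H.
Determined: B=11, D=8, F=7, G=10. The other variables each still have more than one consistent value. That makes 4.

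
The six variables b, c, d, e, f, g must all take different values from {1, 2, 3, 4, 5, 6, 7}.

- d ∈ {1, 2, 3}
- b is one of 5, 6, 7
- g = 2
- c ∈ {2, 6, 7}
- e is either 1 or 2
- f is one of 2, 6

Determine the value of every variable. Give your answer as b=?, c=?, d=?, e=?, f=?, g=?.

b=5, c=7, d=3, e=1, f=6, g=2

g's domain is down to {2}, so g = 2. Remove 2 from c, d, e, f.
e's domain is down to {1}, so e = 1. Remove 1 from d.
That leaves f = 6. Remove 6 from b, c.
c must be 7 (only option left). Remove 7 from b.
d must be 3 (only option left).
b's domain is down to {5}, so b = 5.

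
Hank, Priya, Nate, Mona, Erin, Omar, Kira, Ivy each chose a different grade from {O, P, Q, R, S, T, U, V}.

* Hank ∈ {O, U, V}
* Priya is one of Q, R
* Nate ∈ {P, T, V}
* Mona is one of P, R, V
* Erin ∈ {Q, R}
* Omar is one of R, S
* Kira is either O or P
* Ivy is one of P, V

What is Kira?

O

Among the 8 variables, S fits only Omar (and all 8 values in {O, P, Q, R, S, T, U, V} must be used), so Omar = S.
The 7 still-open variables draw from only 7 values {O, P, Q, R, T, U, V}, so each is used; only Nate can be T, hence Nate = T.
Among the 6 still-open variables, U fits only Hank (and all 6 values in {O, P, Q, R, U, V} must be used), so Hank = U.
Among the 5 still-open variables, O fits only Kira (and all 5 values in {O, P, Q, R, V} must be used), so Kira = O.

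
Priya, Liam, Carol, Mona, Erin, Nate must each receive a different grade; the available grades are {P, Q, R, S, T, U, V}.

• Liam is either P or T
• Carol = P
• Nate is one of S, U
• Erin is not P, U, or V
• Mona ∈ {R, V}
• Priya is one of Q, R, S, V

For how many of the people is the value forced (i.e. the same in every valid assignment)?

Carol must be P (only option left). Eliminate P elsewhere: Liam.
Liam has just one choice, so Liam = T. So Erin can't be T.
Determined: Liam=T, Carol=P. The other people each still have more than one consistent value. That makes 2.

2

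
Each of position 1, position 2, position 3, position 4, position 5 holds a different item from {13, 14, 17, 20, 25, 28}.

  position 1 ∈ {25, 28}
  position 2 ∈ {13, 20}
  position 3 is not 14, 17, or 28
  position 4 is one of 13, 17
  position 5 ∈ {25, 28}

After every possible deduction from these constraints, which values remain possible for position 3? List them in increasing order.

13, 20

Among the 5 variables, 17 fits only position 4 (and all 5 values in {13, 17, 20, 25, 28} must be used), so position 4 = 17.
position 1 and position 5 share exactly the 2 values {25, 28}; by pigeonhole those values go to them, so strike 25, 28 from position 3.
No further eliminations apply; position 3 can still be any of 13, 20.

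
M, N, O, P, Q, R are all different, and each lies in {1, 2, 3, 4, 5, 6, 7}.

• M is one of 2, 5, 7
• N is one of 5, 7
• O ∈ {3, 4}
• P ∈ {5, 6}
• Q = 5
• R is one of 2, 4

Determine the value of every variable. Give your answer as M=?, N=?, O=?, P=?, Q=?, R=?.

M=2, N=7, O=3, P=6, Q=5, R=4

Q has just one choice, so Q = 5. Remove 5 from M, N, P.
N's domain is down to {7}, so N = 7. Strike 7 from M.
P has just one choice, so P = 6.
M has just one choice, so M = 2. So R can't be 2.
R has just one choice, so R = 4. Eliminate 4 elsewhere: O.
O must be 3 (only option left).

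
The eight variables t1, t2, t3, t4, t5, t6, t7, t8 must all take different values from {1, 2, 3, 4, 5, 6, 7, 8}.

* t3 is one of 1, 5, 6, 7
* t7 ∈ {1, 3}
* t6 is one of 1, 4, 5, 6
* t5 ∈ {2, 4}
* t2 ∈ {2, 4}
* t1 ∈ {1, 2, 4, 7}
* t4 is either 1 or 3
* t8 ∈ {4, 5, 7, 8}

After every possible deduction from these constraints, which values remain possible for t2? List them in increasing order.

The 8 variables draw from only 8 values {1, 2, 3, 4, 5, 6, 7, 8}, so each is used; only t8 can be 8, hence t8 = 8.
The 2 variables t2 and t5 are confined to {2, 4}, which locks those values in; drop them from t1, t6.
t4 and t7 share exactly the 2 values {1, 3}; by pigeonhole those values go to them, so strike 1, 3 from t1, t3, t6.
t1 must be 7 (only option left). Remove 7 from t3.
No further eliminations apply; t2 can still be any of 2, 4.

2, 4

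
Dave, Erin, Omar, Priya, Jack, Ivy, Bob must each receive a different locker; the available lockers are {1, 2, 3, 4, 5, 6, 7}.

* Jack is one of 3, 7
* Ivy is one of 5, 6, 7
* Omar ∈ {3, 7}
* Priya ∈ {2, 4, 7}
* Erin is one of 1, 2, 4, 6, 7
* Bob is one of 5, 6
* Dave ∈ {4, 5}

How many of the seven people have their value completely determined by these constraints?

3

The 7 variables together cover exactly {1, 2, 3, 4, 5, 6, 7} — 7 values for 7 variables — and 1 appears only in Erin's list, so Erin = 1.
The 6 still-open variables draw from only 6 values {2, 3, 4, 5, 6, 7}, so each is used; only Priya can be 2, hence Priya = 2.
The 5 still-open variables together cover exactly {3, 4, 5, 6, 7} — 5 values for 5 variables — and 4 appears only in Dave's list, so Dave = 4.
Omar and Jack between them cover only {3, 7} — a naked pair. Remove those values from Ivy.
Determined: Dave=4, Erin=1, Priya=2. The other people each still have more than one consistent value. That makes 3.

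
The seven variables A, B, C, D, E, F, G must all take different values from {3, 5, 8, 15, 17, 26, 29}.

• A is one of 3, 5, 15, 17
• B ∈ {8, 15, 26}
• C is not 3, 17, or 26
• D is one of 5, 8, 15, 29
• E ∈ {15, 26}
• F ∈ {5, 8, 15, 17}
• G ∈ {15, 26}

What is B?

8

Among the 7 variables, 3 fits only A (and all 7 values in {3, 5, 8, 15, 17, 26, 29} must be used), so A = 3.
The 6 still-open variables together cover exactly {5, 8, 15, 17, 26, 29} — 6 values for 6 variables — and 17 appears only in F's list, so F = 17.
E and G between them cover only {15, 26} — a naked pair. Remove those values from B, C, D.
So B = 8.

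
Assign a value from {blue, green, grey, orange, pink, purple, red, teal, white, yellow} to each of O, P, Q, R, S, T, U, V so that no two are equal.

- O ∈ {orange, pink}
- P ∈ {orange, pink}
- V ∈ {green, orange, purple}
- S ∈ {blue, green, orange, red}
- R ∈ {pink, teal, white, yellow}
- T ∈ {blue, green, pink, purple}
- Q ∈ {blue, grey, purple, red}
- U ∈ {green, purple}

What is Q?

O and P share exactly the 2 values {orange, pink}; by pigeonhole those values go to them, so strike orange, pink from R, S, T, V.
U and V between them cover only {green, purple} — a naked pair. Remove those values from Q, S, T.
T has just one choice, so T = blue. Eliminate blue elsewhere: Q, S.
S has just one choice, so S = red. Eliminate red elsewhere: Q.
So Q = grey.

grey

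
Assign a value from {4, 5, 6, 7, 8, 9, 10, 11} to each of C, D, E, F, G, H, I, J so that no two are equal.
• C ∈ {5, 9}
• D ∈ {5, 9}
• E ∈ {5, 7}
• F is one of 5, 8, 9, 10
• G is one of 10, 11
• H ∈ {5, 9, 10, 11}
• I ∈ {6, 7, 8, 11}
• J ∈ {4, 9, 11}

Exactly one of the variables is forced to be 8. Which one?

F

The 8 variables draw from only 8 values {4, 5, 6, 7, 8, 9, 10, 11}, so each is used; only J can be 4, hence J = 4.
Among the 7 still-open variables, 6 fits only I (and all 7 values in {5, 6, 7, 8, 9, 10, 11} must be used), so I = 6.
Among the 6 still-open variables, 7 fits only E (and all 6 values in {5, 7, 8, 9, 10, 11} must be used), so E = 7.
The 5 still-open variables together cover exactly {5, 8, 9, 10, 11} — 5 values for 5 variables — and 8 appears only in F's list, so F = 8.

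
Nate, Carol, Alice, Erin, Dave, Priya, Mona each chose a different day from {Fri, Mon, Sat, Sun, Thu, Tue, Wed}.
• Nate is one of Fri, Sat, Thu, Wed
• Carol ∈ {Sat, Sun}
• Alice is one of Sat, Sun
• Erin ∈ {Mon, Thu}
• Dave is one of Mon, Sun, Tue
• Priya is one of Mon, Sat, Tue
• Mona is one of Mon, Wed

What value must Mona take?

Wed

Among the 7 variables, Fri fits only Nate (and all 7 values in {Fri, Mon, Sat, Sun, Thu, Tue, Wed} must be used), so Nate = Fri.
Among the 6 still-open variables, Thu fits only Erin (and all 6 values in {Mon, Sat, Sun, Thu, Tue, Wed} must be used), so Erin = Thu.
The 5 still-open variables draw from only 5 values {Mon, Sat, Sun, Tue, Wed}, so each is used; only Mona can be Wed, hence Mona = Wed.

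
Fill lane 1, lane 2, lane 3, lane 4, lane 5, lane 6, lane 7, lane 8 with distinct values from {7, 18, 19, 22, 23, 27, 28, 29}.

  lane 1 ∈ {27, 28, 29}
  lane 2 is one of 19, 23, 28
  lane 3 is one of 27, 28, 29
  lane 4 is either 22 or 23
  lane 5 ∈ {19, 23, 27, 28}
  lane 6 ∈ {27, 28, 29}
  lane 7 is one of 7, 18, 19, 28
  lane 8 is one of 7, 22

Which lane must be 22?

lane 4

The 8 variables together cover exactly {7, 18, 19, 22, 23, 27, 28, 29} — 8 values for 8 variables — and 18 appears only in lane 7's list, so lane 7 = 18.
Among the 7 still-open variables, 7 fits only lane 8 (and all 7 values in {7, 19, 22, 23, 27, 28, 29} must be used), so lane 8 = 7.
The 6 still-open variables together cover exactly {19, 22, 23, 27, 28, 29} — 6 values for 6 variables — and 22 appears only in lane 4's list, so lane 4 = 22.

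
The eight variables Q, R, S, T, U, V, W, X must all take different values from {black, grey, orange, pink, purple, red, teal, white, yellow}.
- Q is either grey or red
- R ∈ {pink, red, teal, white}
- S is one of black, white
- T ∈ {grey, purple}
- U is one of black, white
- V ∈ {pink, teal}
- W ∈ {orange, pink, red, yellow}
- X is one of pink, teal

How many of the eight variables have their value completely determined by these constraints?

3

S and U between them cover only {black, white} — a naked pair. Remove those values from R.
V and X share exactly the 2 values {pink, teal}; by pigeonhole those values go to them, so strike pink, teal from R, W.
R must be red (only option left). Eliminate red elsewhere: Q, W.
Q's domain is down to {grey}, so Q = grey. Strike grey from T.
T must be purple (only option left).
Determined: Q=grey, R=red, T=purple. The other variables each still have more than one consistent value. That makes 3.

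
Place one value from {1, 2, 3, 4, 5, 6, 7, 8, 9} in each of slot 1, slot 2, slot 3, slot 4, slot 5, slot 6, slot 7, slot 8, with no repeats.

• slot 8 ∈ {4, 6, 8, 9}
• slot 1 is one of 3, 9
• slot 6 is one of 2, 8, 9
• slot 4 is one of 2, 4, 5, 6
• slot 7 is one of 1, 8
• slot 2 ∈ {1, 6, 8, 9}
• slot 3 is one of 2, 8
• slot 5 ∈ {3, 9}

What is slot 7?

1

The 8 variables draw from only 8 values {1, 2, 3, 4, 5, 6, 8, 9}, so each is used; only slot 4 can be 5, hence slot 4 = 5.
The 7 still-open variables together cover exactly {1, 2, 3, 4, 6, 8, 9} — 7 values for 7 variables — and 4 appears only in slot 8's list, so slot 8 = 4.
Among the 6 still-open variables, 6 fits only slot 2 (and all 6 values in {1, 2, 3, 6, 8, 9} must be used), so slot 2 = 6.
The 5 still-open variables draw from only 5 values {1, 2, 3, 8, 9}, so each is used; only slot 7 can be 1, hence slot 7 = 1.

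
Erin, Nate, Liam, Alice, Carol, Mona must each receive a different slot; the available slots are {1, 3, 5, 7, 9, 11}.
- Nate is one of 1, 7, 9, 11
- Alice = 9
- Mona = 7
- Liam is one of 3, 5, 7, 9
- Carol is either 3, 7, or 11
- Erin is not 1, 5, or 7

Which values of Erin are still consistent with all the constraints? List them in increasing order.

3, 11

Alice must be 9 (only option left). Strike 9 from Erin, Nate, Liam.
That leaves Mona = 7. Remove 7 from Nate, Liam, Carol.
The 4 still-open variables draw from only 4 values {1, 3, 5, 11}, so each is used; only Nate can be 1, hence Nate = 1.
Among the 3 still-open variables, 5 fits only Liam (and all 3 values in {3, 5, 11} must be used), so Liam = 5.
No further eliminations apply; Erin can still be any of 3, 11.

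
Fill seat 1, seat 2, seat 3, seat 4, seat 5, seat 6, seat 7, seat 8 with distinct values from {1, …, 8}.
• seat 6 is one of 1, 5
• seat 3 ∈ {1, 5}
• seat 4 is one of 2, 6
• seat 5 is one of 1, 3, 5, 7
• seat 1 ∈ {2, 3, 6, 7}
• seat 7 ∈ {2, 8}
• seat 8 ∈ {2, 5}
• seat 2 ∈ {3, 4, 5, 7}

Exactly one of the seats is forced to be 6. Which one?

seat 4

The 8 variables together cover exactly {1, 2, 3, 4, 5, 6, 7, 8} — 8 values for 8 variables — and 4 appears only in seat 2's list, so seat 2 = 4.
The 7 still-open variables together cover exactly {1, 2, 3, 5, 6, 7, 8} — 7 values for 7 variables — and 8 appears only in seat 7's list, so seat 7 = 8.
The 2 variables seat 3 and seat 6 are confined to {1, 5}, which locks those values in; drop them from seat 5, seat 8.
seat 8's domain is down to {2}, so seat 8 = 2. Strike 2 from seat 1, seat 4.
So 6 goes to seat 4.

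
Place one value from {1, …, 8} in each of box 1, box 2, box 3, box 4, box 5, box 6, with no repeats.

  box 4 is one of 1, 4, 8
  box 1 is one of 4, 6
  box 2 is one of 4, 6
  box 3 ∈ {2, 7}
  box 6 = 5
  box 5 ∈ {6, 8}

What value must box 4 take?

box 6 must be 5 (only option left).
box 1 and box 2 share exactly the 2 values {4, 6}; by pigeonhole those values go to them, so strike 4, 6 from box 4, box 5.
That leaves box 5 = 8. Eliminate 8 elsewhere: box 4.
So box 4 = 1.

1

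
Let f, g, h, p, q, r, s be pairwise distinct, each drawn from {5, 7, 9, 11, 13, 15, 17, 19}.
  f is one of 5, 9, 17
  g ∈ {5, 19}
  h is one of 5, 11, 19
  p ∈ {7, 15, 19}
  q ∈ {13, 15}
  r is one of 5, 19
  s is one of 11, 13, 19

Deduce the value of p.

g and r share exactly the 2 values {5, 19}; by pigeonhole those values go to them, so strike 5, 19 from f, h, p, s.
h must be 11 (only option left). Remove 11 from s.
That leaves s = 13. So q can't be 13.
That leaves q = 15. Eliminate 15 elsewhere: p.
So p = 7.

7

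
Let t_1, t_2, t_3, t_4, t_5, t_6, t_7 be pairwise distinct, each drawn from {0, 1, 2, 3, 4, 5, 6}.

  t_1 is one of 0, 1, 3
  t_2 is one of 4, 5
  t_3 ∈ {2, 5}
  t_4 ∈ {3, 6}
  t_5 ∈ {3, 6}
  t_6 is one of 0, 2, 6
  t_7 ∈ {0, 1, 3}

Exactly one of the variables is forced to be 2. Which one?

The 7 variables together cover exactly {0, 1, 2, 3, 4, 5, 6} — 7 values for 7 variables — and 4 appears only in t_2's list, so t_2 = 4.
Among the 6 still-open variables, 5 fits only t_3 (and all 6 values in {0, 1, 2, 3, 5, 6} must be used), so t_3 = 5.
The 5 still-open variables together cover exactly {0, 1, 2, 3, 6} — 5 values for 5 variables — and 2 appears only in t_6's list, so t_6 = 2.

t_6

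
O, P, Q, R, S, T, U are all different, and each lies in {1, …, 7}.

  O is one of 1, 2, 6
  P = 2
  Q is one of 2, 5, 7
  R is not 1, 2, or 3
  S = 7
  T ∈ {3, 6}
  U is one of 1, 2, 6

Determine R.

P has just one choice, so P = 2. So O, Q, U can't be 2.
That leaves S = 7. So Q, R can't be 7.
That leaves Q = 5. Remove 5 from R.
Among the 4 still-open variables, 3 fits only T (and all 4 values in {1, 3, 4, 6} must be used), so T = 3.
The 3 still-open variables draw from only 3 values {1, 4, 6}, so each is used; only R can be 4, hence R = 4.

4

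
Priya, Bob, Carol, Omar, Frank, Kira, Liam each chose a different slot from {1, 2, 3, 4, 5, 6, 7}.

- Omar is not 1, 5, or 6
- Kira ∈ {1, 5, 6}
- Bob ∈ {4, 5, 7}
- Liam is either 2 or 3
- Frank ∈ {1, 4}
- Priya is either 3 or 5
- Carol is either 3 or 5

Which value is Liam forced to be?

The 7 variables draw from only 7 values {1, 2, 3, 4, 5, 6, 7}, so each is used; only Kira can be 6, hence Kira = 6.
The 6 still-open variables draw from only 6 values {1, 2, 3, 4, 5, 7}, so each is used; only Frank can be 1, hence Frank = 1.
The 2 variables Priya and Carol are confined to {3, 5}, which locks those values in; drop them from Bob, Omar, Liam.
So Liam = 2.

2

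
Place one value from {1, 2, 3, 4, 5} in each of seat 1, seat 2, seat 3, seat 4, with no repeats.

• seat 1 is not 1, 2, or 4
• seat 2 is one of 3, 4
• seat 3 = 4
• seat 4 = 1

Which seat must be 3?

seat 2

seat 3's domain is down to {4}, so seat 3 = 4. Strike 4 from seat 2.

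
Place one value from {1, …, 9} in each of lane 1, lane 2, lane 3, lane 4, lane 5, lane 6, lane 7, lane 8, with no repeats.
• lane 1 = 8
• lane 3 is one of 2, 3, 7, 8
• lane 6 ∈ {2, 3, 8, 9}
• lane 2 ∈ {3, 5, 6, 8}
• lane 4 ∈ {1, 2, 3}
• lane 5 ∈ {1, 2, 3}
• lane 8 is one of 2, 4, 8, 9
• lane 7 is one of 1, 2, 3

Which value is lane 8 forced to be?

4

lane 1 must be 8 (only option left). Eliminate 8 elsewhere: lane 2, lane 3, lane 6, lane 8.
The 3 variables lane 4, lane 5, lane 7 are confined to {1, 2, 3}, which locks those values in; drop them from lane 2, lane 3, lane 6, lane 8.
That leaves lane 3 = 7.
lane 6 has just one choice, so lane 6 = 9. Remove 9 from lane 8.
So lane 8 = 4.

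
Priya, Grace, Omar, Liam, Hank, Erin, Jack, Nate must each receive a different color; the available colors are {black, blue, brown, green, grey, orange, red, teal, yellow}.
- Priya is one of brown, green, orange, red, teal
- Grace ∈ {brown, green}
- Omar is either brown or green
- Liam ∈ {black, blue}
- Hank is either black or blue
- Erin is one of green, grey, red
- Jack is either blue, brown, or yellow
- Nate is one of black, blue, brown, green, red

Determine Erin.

The 2 variables Grace and Omar are confined to {brown, green}, which locks those values in; drop them from Priya, Erin, Jack, Nate.
Liam and Hank between them cover only {black, blue} — a naked pair. Remove those values from Jack, Nate.
Jack has just one choice, so Jack = yellow.
Nate has just one choice, so Nate = red. So Priya, Erin can't be red.
So Erin = grey.

grey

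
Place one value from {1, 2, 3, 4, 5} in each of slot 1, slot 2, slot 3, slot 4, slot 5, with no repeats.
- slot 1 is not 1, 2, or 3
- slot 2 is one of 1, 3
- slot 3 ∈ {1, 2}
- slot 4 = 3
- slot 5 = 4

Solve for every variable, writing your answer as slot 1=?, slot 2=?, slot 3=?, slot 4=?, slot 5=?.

slot 4 has just one choice, so slot 4 = 3. Remove 3 from slot 2.
slot 5 has just one choice, so slot 5 = 4. Remove 4 from slot 1.
slot 1 has just one choice, so slot 1 = 5.
slot 2's domain is down to {1}, so slot 2 = 1. So slot 3 can't be 1.
slot 3 has just one choice, so slot 3 = 2.

slot 1=5, slot 2=1, slot 3=2, slot 4=3, slot 5=4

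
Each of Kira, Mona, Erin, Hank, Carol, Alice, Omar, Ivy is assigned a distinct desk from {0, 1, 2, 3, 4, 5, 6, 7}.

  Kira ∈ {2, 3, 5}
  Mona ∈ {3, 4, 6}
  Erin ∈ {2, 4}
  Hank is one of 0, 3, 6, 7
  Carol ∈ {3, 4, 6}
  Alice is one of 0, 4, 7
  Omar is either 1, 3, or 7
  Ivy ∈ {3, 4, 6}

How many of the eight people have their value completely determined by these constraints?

3

The 8 variables together cover exactly {0, 1, 2, 3, 4, 5, 6, 7} — 8 values for 8 variables — and 1 appears only in Omar's list, so Omar = 1.
The 7 still-open variables draw from only 7 values {0, 2, 3, 4, 5, 6, 7}, so each is used; only Kira can be 5, hence Kira = 5.
The 6 still-open variables draw from only 6 values {0, 2, 3, 4, 6, 7}, so each is used; only Erin can be 2, hence Erin = 2.
Mona, Carol, Ivy share exactly the 3 values {3, 4, 6}; by pigeonhole those values go to them, so strike 3, 4, 6 from Hank, Alice.
Determined: Kira=5, Erin=2, Omar=1. The other people each still have more than one consistent value. That makes 3.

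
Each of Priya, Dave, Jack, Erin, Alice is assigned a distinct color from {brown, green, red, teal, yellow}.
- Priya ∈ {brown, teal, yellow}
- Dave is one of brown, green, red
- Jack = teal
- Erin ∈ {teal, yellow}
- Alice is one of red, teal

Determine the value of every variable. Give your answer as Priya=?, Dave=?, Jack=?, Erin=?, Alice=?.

Jack must be teal (only option left). Remove teal from Priya, Erin, Alice.
That leaves Erin = yellow. Eliminate yellow elsewhere: Priya.
Alice's domain is down to {red}, so Alice = red. Strike red from Dave.
Priya's domain is down to {brown}, so Priya = brown. Eliminate brown elsewhere: Dave.
Dave's domain is down to {green}, so Dave = green.

Priya=brown, Dave=green, Jack=teal, Erin=yellow, Alice=red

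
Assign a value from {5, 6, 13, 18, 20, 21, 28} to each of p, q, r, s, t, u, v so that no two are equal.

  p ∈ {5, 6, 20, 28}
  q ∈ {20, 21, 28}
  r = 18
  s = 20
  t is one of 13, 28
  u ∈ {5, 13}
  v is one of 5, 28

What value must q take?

21

r's domain is down to {18}, so r = 18.
s must be 20 (only option left). Strike 20 from p, q.
The 5 still-open variables together cover exactly {5, 6, 13, 21, 28} — 5 values for 5 variables — and 6 appears only in p's list, so p = 6.
The 4 still-open variables draw from only 4 values {5, 13, 21, 28}, so each is used; only q can be 21, hence q = 21.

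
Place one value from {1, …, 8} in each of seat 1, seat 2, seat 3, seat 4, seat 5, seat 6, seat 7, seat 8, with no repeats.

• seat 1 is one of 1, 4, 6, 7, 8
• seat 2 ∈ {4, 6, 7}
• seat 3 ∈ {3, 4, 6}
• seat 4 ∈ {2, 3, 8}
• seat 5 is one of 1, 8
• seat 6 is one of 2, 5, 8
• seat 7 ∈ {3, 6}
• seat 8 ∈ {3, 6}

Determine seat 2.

7

The 8 variables draw from only 8 values {1, 2, 3, 4, 5, 6, 7, 8}, so each is used; only seat 6 can be 5, hence seat 6 = 5.
The 7 still-open variables draw from only 7 values {1, 2, 3, 4, 6, 7, 8}, so each is used; only seat 4 can be 2, hence seat 4 = 2.
seat 7 and seat 8 between them cover only {3, 6} — a naked pair. Remove those values from seat 1, seat 2, seat 3.
seat 3's domain is down to {4}, so seat 3 = 4. So seat 1, seat 2 can't be 4.
So seat 2 = 7.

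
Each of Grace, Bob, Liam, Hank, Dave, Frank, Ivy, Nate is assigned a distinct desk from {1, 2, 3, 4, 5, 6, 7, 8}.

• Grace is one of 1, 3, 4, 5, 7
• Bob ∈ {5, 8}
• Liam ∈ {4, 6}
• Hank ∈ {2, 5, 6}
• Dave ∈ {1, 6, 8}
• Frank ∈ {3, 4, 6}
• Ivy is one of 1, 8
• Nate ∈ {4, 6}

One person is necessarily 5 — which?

Bob

Among the 8 variables, 2 fits only Hank (and all 8 values in {1, 2, 3, 4, 5, 6, 7, 8} must be used), so Hank = 2.
Among the 7 still-open variables, 7 fits only Grace (and all 7 values in {1, 3, 4, 5, 6, 7, 8} must be used), so Grace = 7.
The 6 still-open variables draw from only 6 values {1, 3, 4, 5, 6, 8}, so each is used; only Frank can be 3, hence Frank = 3.
Among the 5 still-open variables, 5 fits only Bob (and all 5 values in {1, 4, 5, 6, 8} must be used), so Bob = 5.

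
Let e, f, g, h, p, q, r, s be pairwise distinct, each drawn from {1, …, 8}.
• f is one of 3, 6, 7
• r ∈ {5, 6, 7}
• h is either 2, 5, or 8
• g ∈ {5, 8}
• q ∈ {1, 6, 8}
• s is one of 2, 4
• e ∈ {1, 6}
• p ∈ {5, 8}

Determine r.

Among the 8 variables, 3 fits only f (and all 8 values in {1, 2, 3, 4, 5, 6, 7, 8} must be used), so f = 3.
The 7 still-open variables draw from only 7 values {1, 2, 4, 5, 6, 7, 8}, so each is used; only s can be 4, hence s = 4.
Among the 6 still-open variables, 2 fits only h (and all 6 values in {1, 2, 5, 6, 7, 8} must be used), so h = 2.
The 5 still-open variables draw from only 5 values {1, 5, 6, 7, 8}, so each is used; only r can be 7, hence r = 7.

7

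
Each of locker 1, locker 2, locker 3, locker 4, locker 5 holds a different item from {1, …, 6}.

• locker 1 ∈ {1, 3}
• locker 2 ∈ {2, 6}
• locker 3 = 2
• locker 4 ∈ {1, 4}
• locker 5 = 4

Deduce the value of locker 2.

locker 3's domain is down to {2}, so locker 3 = 2. Strike 2 from locker 2.
So locker 2 = 6.

6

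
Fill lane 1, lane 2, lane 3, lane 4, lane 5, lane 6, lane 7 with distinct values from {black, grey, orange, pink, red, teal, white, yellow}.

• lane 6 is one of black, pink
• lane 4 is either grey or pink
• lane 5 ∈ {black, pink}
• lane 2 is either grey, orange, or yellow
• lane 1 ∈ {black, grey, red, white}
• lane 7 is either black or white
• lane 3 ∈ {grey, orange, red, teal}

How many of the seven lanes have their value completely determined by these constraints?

3

The 2 variables lane 5 and lane 6 are confined to {black, pink}, which locks those values in; drop them from lane 1, lane 4, lane 7.
lane 4 has just one choice, so lane 4 = grey. So lane 1, lane 2, lane 3 can't be grey.
lane 7's domain is down to {white}, so lane 7 = white. So lane 1 can't be white.
That leaves lane 1 = red. So lane 3 can't be red.
Determined: lane 1=red, lane 4=grey, lane 7=white. The other lanes each still have more than one consistent value. That makes 3.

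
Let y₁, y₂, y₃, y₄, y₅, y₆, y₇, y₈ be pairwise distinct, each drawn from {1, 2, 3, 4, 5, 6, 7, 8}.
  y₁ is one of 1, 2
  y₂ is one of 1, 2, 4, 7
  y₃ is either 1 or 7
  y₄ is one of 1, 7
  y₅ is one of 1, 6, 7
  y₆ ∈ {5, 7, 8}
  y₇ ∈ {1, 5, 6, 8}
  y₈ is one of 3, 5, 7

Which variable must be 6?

Among the 8 variables, 3 fits only y₈ (and all 8 values in {1, 2, 3, 4, 5, 6, 7, 8} must be used), so y₈ = 3.
Among the 7 still-open variables, 4 fits only y₂ (and all 7 values in {1, 2, 4, 5, 6, 7, 8} must be used), so y₂ = 4.
Among the 6 still-open variables, 2 fits only y₁ (and all 6 values in {1, 2, 5, 6, 7, 8} must be used), so y₁ = 2.
y₃ and y₄ share exactly the 2 values {1, 7}; by pigeonhole those values go to them, so strike 1, 7 from y₅, y₆, y₇.
So 6 goes to y₅.

y₅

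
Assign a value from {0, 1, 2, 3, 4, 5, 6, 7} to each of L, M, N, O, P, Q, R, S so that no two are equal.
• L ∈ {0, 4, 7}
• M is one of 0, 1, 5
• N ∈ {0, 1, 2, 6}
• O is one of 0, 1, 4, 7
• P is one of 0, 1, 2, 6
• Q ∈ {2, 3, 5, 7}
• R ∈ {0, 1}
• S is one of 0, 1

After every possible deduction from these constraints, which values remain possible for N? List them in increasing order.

2, 6

The 8 variables together cover exactly {0, 1, 2, 3, 4, 5, 6, 7} — 8 values for 8 variables — and 3 appears only in Q's list, so Q = 3.
The 7 still-open variables together cover exactly {0, 1, 2, 4, 5, 6, 7} — 7 values for 7 variables — and 5 appears only in M's list, so M = 5.
R and S between them cover only {0, 1} — a naked pair. Remove those values from L, N, O, P.
No further eliminations apply; N can still be any of 2, 6.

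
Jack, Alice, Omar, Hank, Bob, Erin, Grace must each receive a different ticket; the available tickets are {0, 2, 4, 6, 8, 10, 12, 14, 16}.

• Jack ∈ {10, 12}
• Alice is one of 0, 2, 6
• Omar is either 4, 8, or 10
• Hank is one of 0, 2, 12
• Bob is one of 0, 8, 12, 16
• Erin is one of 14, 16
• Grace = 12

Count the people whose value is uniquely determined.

Grace has just one choice, so Grace = 12. Remove 12 from Jack, Hank, Bob.
Jack's domain is down to {10}, so Jack = 10. Remove 10 from Omar.
Determined: Jack=10, Grace=12. The other people each still have more than one consistent value. That makes 2.

2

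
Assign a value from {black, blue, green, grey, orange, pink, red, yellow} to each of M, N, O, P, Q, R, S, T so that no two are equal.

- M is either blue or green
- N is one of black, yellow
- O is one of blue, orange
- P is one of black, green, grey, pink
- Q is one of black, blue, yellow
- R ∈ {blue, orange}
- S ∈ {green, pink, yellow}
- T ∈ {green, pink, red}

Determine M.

green

Among the 8 variables, grey fits only P (and all 8 values in {black, blue, green, grey, orange, pink, red, yellow} must be used), so P = grey.
The 7 still-open variables draw from only 7 values {black, blue, green, orange, pink, red, yellow}, so each is used; only T can be red, hence T = red.
The 6 still-open variables together cover exactly {black, blue, green, orange, pink, yellow} — 6 values for 6 variables — and pink appears only in S's list, so S = pink.
The 5 still-open variables draw from only 5 values {black, blue, green, orange, yellow}, so each is used; only M can be green, hence M = green.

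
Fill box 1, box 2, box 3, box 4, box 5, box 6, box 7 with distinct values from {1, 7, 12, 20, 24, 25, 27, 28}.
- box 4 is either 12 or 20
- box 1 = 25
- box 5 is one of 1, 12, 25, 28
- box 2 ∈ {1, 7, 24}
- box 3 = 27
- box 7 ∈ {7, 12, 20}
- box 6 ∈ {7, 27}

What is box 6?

7

box 1 has just one choice, so box 1 = 25. Strike 25 from box 5.
box 3 must be 27 (only option left). Strike 27 from box 6.
So box 6 = 7.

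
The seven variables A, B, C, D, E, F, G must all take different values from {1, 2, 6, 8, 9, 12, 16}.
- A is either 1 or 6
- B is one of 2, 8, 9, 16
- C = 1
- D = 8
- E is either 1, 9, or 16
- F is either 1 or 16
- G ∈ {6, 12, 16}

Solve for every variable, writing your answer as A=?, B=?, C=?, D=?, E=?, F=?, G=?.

A=6, B=2, C=1, D=8, E=9, F=16, G=12

C has just one choice, so C = 1. Strike 1 from A, E, F.
D has just one choice, so D = 8. Remove 8 from B.
F must be 16 (only option left). Remove 16 from B, E, G.
That leaves A = 6. Eliminate 6 elsewhere: G.
E has just one choice, so E = 9. Eliminate 9 elsewhere: B.
That leaves G = 12.
B's domain is down to {2}, so B = 2.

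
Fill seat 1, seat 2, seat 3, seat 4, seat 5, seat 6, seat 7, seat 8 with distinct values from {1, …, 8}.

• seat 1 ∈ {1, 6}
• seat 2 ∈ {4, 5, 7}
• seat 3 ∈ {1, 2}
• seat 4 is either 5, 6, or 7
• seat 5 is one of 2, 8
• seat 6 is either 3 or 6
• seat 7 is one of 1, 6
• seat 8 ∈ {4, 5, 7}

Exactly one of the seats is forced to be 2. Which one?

The 8 variables draw from only 8 values {1, 2, 3, 4, 5, 6, 7, 8}, so each is used; only seat 6 can be 3, hence seat 6 = 3.
The 7 still-open variables draw from only 7 values {1, 2, 4, 5, 6, 7, 8}, so each is used; only seat 5 can be 8, hence seat 5 = 8.
The 6 still-open variables together cover exactly {1, 2, 4, 5, 6, 7} — 6 values for 6 variables — and 2 appears only in seat 3's list, so seat 3 = 2.

seat 3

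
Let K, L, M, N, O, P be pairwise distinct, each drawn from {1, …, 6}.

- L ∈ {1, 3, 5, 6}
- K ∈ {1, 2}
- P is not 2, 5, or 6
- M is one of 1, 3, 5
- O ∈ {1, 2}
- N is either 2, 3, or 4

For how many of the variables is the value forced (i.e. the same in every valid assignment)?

2

Among the 6 variables, 6 fits only L (and all 6 values in {1, 2, 3, 4, 5, 6} must be used), so L = 6.
Among the 5 still-open variables, 5 fits only M (and all 5 values in {1, 2, 3, 4, 5} must be used), so M = 5.
K and O share exactly the 2 values {1, 2}; by pigeonhole those values go to them, so strike 1, 2 from N, P.
Determined: L=6, M=5. The other variables each still have more than one consistent value. That makes 2.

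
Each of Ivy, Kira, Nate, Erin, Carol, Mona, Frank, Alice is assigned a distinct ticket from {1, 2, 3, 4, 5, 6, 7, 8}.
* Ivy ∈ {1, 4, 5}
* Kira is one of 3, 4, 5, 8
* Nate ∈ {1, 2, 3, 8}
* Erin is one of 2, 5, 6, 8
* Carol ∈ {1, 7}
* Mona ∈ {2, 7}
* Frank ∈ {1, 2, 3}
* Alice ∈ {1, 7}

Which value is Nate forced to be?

8

The 8 variables together cover exactly {1, 2, 3, 4, 5, 6, 7, 8} — 8 values for 8 variables — and 6 appears only in Erin's list, so Erin = 6.
The 2 variables Carol and Alice are confined to {1, 7}, which locks those values in; drop them from Ivy, Nate, Mona, Frank.
Mona has just one choice, so Mona = 2. So Nate, Frank can't be 2.
That leaves Frank = 3. Remove 3 from Kira, Nate.
So Nate = 8.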